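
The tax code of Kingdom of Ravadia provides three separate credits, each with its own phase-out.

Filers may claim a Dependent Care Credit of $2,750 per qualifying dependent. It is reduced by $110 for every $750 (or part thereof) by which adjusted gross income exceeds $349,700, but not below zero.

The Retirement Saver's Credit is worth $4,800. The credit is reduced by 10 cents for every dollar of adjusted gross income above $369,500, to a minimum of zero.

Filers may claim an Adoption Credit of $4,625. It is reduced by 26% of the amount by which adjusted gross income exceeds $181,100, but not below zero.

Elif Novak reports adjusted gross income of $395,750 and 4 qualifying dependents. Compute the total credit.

$6,355

Dependent Care Credit: base = 4 × $2,750 = $11,000. income exceeds $349,700 by $46,050, which is 62 full-or-partial $750 increments; reduction = 62 × $110 = $6,820, leaving $4,180.
Retirement Saver's Credit: 10% of the $26,250 excess over $369,500 is $2,625; credit = $4,800 − $2,625 = $2,175.
Adoption Credit: 26% of the $214,650 excess over $181,100 is $55,809 ≥ base, so the credit is $0.
Total: $4,180 + $2,175 + $0 = $6,355.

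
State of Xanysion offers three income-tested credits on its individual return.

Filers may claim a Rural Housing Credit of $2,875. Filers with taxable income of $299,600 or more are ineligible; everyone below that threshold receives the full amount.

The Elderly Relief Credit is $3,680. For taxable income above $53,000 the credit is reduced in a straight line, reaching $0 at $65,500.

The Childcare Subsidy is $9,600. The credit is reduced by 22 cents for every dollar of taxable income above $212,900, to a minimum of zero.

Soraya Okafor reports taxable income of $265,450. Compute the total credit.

Rural Housing Credit: $265,450 is below the $299,600 cutoff, so the full $2,875 applies.
Elderly Relief Credit: $265,450 is at or above $65,500, so the credit is $0.
Childcare Subsidy: 22% of the $52,550 excess over $212,900 is $11,561 ≥ base, so the credit is $0.
Total: $2,875 + $0 + $0 = $2,875.

$2,875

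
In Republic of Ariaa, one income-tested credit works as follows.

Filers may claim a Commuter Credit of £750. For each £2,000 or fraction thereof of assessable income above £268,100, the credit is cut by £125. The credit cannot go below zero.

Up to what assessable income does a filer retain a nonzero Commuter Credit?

After 5 increments the reduction is 5 × £125 = £625, leaving £125; one more increment wipes it out. Increment 5 ends at excess 5 × £2,000 = £10,000, so the highest qualifying income is £268,100 + £10,000 = £278,100.

£278,100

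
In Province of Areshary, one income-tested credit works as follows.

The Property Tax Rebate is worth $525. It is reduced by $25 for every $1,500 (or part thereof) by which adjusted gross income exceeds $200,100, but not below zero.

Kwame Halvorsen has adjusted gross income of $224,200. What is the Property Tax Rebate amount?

Property Tax Rebate: income exceeds $200,100 by $24,100, which is 17 full-or-partial $1,500 increments; reduction = 17 × $25 = $425, leaving $100.

$100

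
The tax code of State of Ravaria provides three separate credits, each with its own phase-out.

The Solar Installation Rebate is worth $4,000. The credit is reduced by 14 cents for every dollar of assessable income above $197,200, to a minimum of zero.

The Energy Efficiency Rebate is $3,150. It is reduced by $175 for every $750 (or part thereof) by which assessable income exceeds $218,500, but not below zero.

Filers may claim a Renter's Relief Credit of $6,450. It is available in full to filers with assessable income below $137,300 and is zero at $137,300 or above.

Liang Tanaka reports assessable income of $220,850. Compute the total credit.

$3,139

Solar Installation Rebate: 14% of the $23,650 excess over $197,200 is $3,311; credit = $4,000 − $3,311 = $689.
Energy Efficiency Rebate: income exceeds $218,500 by $2,350, which is 4 full-or-partial $750 increments; reduction = 4 × $175 = $700, leaving $2,450.
Renter's Relief Credit: $220,850 meets or exceeds the $137,300 cutoff, so the credit is $0.
Total: $689 + $2,450 + $0 = $3,139.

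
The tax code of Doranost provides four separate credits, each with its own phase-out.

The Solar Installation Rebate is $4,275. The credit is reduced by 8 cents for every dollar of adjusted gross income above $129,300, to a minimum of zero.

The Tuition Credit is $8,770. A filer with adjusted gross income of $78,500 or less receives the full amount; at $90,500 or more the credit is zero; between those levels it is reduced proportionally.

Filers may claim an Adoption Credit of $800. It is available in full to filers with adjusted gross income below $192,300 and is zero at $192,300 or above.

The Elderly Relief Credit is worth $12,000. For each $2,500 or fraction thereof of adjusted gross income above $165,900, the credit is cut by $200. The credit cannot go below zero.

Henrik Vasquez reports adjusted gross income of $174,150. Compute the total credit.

Solar Installation Rebate: 8% of the $44,850 excess over $129,300 is $3,588; credit = $4,275 − $3,588 = $687.
Tuition Credit: $174,150 is at or above $90,500, so the credit is $0.
Adoption Credit: $174,150 is below the $192,300 cutoff, so the full $800 applies.
Elderly Relief Credit: income exceeds $165,900 by $8,250, which is 4 full-or-partial $2,500 increments; reduction = 4 × $200 = $800, leaving $11,200.
Total: $687 + $0 + $800 + $11,200 = $12,687.

$12,687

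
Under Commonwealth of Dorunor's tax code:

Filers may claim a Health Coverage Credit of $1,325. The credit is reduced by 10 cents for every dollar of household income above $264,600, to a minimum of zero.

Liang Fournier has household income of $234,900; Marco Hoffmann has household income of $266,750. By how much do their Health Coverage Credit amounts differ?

$215

Liang ($234,900): Health Coverage Credit: $234,900 is at or below the $264,600 threshold, so the full $1,325 applies.
Marco ($266,750): Health Coverage Credit: 10% of the $2,150 excess over $264,600 is $215; credit = $1,325 − $215 = $1,110.
Difference: |$1,325 − $1,110| = $215.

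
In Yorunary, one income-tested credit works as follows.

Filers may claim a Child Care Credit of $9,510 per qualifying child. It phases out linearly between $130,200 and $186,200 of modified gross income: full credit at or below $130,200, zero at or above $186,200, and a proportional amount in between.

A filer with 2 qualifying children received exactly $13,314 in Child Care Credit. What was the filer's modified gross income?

$147,000

Full credit = 2 × $9,510 = $19,020.
$13,314 is 13,314/19,020 of the full $19,020, so 5,706/19,020 of the $56,000 range has been used: income = $130,200 + $56,000 × 5,706/19,020 = $147,000.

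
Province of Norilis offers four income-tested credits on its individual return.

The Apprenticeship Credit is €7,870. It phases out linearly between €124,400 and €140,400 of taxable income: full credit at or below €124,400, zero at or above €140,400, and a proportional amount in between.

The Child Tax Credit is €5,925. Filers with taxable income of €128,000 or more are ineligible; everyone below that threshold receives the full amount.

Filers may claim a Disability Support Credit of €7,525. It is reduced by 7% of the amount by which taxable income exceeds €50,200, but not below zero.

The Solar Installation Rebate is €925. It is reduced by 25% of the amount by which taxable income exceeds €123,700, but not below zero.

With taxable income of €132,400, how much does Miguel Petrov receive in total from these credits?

€5,706

Apprenticeship Credit: €132,400 is €8,000 into a €16,000 phase-out range, leaving 8,000/16,000 of the credit: €7,870 × 8,000/16,000 = €3,935.
Child Tax Credit: €132,400 meets or exceeds the €128,000 cutoff, so the credit is €0.
Disability Support Credit: 7% of the €82,200 excess over €50,200 is €5,754; credit = €7,525 − €5,754 = €1,771.
Solar Installation Rebate: 25% of the €8,700 excess over €123,700 is €2,175 ≥ base, so the credit is €0.
Total: €3,935 + €0 + €1,771 + €0 = €5,706.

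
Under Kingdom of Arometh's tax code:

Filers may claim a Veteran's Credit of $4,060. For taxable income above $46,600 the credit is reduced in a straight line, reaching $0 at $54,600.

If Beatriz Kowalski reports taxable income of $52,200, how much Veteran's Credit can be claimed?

$1,218

Veteran's Credit: $52,200 is $5,600 into a $8,000 phase-out range, leaving 2,400/8,000 of the credit: $4,060 × 2,400/8,000 = $1,218.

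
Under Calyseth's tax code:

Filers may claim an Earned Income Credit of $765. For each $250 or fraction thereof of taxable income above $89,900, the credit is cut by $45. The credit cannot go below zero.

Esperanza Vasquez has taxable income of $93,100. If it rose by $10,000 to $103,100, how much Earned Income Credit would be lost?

$180

At $93,100 — income exceeds $89,900 by $3,200, which is 13 full-or-partial $250 increments; reduction = 13 × $45 = $585, leaving $180.
At $103,100 — income exceeds $89,900 by $13,200 → 53 increments × $45 = $2,385 ≥ base, so the credit is $0.
Lost: $180 − $0 = $180.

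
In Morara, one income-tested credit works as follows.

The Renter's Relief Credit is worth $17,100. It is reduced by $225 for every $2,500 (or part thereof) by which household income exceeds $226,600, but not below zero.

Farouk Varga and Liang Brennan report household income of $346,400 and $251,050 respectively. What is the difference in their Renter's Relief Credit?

Farouk ($346,400): Renter's Relief Credit: income exceeds $226,600 by $119,800, which is 48 full-or-partial $2,500 increments; reduction = 48 × $225 = $10,800, leaving $6,300.
Liang ($251,050): Renter's Relief Credit: income exceeds $226,600 by $24,450, which is 10 full-or-partial $2,500 increments; reduction = 10 × $225 = $2,250, leaving $14,850.
Difference: |$6,300 − $14,850| = $8,550.

$8,550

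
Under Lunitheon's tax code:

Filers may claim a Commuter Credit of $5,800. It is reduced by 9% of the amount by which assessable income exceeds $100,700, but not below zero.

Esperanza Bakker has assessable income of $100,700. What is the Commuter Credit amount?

$5,800

Commuter Credit: $100,700 is at or below the $100,700 threshold, so the full $5,800 applies.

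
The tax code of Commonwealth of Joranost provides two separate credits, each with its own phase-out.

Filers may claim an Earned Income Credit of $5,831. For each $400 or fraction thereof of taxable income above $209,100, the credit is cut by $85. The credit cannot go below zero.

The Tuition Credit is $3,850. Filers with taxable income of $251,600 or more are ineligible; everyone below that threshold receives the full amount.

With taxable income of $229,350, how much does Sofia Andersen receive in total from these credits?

Earned Income Credit: income exceeds $209,100 by $20,250, which is 51 full-or-partial $400 increments; reduction = 51 × $85 = $4,335, leaving $1,496.
Tuition Credit: $229,350 is below the $251,600 cutoff, so the full $3,850 applies.
Total: $1,496 + $3,850 = $5,346.

$5,346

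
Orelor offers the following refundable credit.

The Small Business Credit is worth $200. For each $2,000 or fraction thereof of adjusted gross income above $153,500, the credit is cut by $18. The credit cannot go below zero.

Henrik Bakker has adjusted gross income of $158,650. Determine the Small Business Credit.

$146

Small Business Credit: income exceeds $153,500 by $5,150, which is 3 full-or-partial $2,000 increments; reduction = 3 × $18 = $54, leaving $146.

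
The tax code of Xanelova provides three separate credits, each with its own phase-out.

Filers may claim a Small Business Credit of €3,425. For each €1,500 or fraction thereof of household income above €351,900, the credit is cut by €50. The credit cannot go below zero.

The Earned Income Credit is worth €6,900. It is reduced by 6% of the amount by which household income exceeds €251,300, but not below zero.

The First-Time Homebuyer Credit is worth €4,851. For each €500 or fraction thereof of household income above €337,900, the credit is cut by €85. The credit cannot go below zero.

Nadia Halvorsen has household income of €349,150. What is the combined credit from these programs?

Small Business Credit: €349,150 is at or below the €351,900 threshold, so the full €3,425 applies.
Earned Income Credit: 6% of the €97,850 excess over €251,300 is €5,871; credit = €6,900 − €5,871 = €1,029.
First-Time Homebuyer Credit: income exceeds €337,900 by €11,250, which is 23 full-or-partial €500 increments; reduction = 23 × €85 = €1,955, leaving €2,896.
Total: €3,425 + €1,029 + €2,896 = €7,350.

€7,350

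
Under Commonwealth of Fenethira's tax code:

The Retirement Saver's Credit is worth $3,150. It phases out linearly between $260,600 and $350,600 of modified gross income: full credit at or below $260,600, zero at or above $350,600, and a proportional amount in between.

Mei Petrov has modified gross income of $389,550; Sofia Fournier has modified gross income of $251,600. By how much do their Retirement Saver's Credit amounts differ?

Mei ($389,550): Retirement Saver's Credit: $389,550 is at or above $350,600, so the credit is $0.
Sofia ($251,600): Retirement Saver's Credit: $251,600 is at or below the $260,600 threshold, so the full $3,150 applies.
Difference: |$0 − $3,150| = $3,150.

$3,150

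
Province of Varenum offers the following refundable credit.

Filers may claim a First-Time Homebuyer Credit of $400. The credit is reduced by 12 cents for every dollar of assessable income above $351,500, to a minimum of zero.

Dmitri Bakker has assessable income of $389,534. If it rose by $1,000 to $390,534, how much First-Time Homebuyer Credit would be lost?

At $389,534 — 12% of the $38,034 excess over $351,500 is $4,564.08 ≥ base, so the credit is $0.
At $390,534 — 12% of the $39,034 excess over $351,500 is $4,684.08 ≥ base, so the credit is $0.
Lost: $0 − $0 = $0.

$0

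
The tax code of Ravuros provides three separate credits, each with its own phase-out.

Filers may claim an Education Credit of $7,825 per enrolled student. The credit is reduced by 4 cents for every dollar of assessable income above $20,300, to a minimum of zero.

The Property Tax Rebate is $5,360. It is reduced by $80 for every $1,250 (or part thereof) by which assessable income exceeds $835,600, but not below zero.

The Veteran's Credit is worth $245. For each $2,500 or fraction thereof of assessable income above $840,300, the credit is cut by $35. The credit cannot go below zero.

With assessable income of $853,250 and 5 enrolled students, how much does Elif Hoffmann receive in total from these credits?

$10,002

Education Credit: base = 5 × $7,825 = $39,125. 4% of the $832,950 excess over $20,300 is $33,318; credit = $39,125 − $33,318 = $5,807.
Property Tax Rebate: income exceeds $835,600 by $17,650, which is 15 full-or-partial $1,250 increments; reduction = 15 × $80 = $1,200, leaving $4,160.
Veteran's Credit: income exceeds $840,300 by $12,950, which is 6 full-or-partial $2,500 increments; reduction = 6 × $35 = $210, leaving $35.
Total: $5,807 + $4,160 + $35 = $10,002.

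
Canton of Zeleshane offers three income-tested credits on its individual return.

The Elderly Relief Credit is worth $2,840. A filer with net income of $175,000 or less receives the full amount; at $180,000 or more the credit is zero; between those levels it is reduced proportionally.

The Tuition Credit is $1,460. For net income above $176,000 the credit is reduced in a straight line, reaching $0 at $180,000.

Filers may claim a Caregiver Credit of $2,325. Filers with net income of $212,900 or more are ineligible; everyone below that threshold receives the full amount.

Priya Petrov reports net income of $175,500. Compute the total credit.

$6,341

Elderly Relief Credit: $175,500 is $500 into a $5,000 phase-out range, leaving 4,500/5,000 of the credit: $2,840 × 4,500/5,000 = $2,556.
Tuition Credit: $175,500 is at or below the $176,000 threshold, so the full $1,460 applies.
Caregiver Credit: $175,500 is below the $212,900 cutoff, so the full $2,325 applies.
Total: $2,556 + $1,460 + $2,325 = $6,341.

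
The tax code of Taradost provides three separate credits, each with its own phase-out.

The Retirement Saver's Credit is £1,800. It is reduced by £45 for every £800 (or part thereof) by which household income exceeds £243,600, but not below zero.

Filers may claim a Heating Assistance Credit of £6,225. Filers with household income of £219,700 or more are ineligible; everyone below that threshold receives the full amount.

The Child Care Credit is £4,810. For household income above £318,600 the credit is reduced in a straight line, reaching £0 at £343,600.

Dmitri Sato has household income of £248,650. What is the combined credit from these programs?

Retirement Saver's Credit: income exceeds £243,600 by £5,050, which is 7 full-or-partial £800 increments; reduction = 7 × £45 = £315, leaving £1,485.
Heating Assistance Credit: £248,650 meets or exceeds the £219,700 cutoff, so the credit is £0.
Child Care Credit: £248,650 is at or below the £318,600 threshold, so the full £4,810 applies.
Total: £1,485 + £0 + £4,810 = £6,295.

£6,295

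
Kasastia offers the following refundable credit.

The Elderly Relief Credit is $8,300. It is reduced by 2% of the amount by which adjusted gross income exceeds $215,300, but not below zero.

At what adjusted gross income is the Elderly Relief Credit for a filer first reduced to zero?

The credit falls by 2% of each dollar above $215,300, so it reaches zero when the excess is $8,300 / 2% = $415,000: income = $215,300 + $415,000 = $630,300.

$630,300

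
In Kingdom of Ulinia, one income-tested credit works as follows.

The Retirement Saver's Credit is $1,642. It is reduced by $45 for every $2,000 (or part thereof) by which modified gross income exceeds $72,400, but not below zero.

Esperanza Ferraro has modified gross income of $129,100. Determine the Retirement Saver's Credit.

$337

Retirement Saver's Credit: income exceeds $72,400 by $56,700, which is 29 full-or-partial $2,000 increments; reduction = 29 × $45 = $1,305, leaving $337.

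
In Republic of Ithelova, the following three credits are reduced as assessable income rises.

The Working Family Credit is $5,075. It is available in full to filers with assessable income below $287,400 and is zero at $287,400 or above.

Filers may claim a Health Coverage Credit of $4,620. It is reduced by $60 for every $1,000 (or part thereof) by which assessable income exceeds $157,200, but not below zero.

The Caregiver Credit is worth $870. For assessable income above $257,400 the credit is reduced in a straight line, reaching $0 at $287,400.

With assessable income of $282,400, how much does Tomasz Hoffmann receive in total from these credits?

Working Family Credit: $282,400 is below the $287,400 cutoff, so the full $5,075 applies.
Health Coverage Credit: income exceeds $157,200 by $125,200 → 126 increments × $60 = $7,560 ≥ base, so the credit is $0.
Caregiver Credit: $282,400 is $25,000 into a $30,000 phase-out range, leaving 5,000/30,000 of the credit: $870 × 5,000/30,000 = $145.
Total: $5,075 + $0 + $145 = $5,220.

$5,220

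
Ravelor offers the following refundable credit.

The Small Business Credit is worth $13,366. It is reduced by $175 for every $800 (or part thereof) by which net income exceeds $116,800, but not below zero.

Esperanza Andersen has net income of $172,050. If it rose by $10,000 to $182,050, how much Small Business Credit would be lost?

$1,116

At $172,050 — income exceeds $116,800 by $55,250, which is 70 full-or-partial $800 increments; reduction = 70 × $175 = $12,250, leaving $1,116.
At $182,050 — income exceeds $116,800 by $65,250 → 82 increments × $175 = $14,350 ≥ base, so the credit is $0.
Lost: $1,116 − $0 = $1,116.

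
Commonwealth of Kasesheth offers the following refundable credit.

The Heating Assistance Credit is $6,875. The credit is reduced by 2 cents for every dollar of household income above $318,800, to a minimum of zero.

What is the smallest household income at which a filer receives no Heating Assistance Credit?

$662,550

The credit falls by 2% of each dollar above $318,800, so it reaches zero when the excess is $6,875 / 2% = $343,750: income = $318,800 + $343,750 = $662,550.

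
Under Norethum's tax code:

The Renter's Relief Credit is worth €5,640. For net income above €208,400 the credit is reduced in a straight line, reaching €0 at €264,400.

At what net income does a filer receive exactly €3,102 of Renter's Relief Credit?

€3,102 is 3,102/5,640 of the full €5,640, so 2,538/5,640 of the €56,000 range has been used: income = €208,400 + €56,000 × 2,538/5,640 = €233,600.

€233,600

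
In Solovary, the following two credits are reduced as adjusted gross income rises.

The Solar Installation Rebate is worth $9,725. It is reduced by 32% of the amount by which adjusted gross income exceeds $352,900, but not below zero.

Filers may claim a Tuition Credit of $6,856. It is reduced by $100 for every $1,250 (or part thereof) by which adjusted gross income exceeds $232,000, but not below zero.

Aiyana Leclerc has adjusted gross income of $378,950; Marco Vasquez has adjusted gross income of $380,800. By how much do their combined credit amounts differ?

$592

Aiyana ($378,950): Solar Installation Rebate: 32% of the $26,050 excess over $352,900 is $8,336; credit = $9,725 − $8,336 = $1,389. Tuition Credit: income exceeds $232,000 by $146,950 → 118 increments × $100 = $11,800 ≥ base, so the credit is $0. total $1,389 + $0 = $1,389
Marco ($380,800): Solar Installation Rebate: 32% of the $27,900 excess over $352,900 is $8,928; credit = $9,725 − $8,928 = $797. Tuition Credit: income exceeds $232,000 by $148,800 → 120 increments × $100 = $12,000 ≥ base, so the credit is $0. total $797 + $0 = $797
Difference: |$1,389 − $797| = $592.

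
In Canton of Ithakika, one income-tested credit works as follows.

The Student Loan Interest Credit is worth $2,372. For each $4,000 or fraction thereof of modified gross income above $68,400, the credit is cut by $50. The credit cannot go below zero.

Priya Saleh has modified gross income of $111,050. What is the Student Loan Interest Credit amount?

Student Loan Interest Credit: income exceeds $68,400 by $42,650, which is 11 full-or-partial $4,000 increments; reduction = 11 × $50 = $550, leaving $1,822.

$1,822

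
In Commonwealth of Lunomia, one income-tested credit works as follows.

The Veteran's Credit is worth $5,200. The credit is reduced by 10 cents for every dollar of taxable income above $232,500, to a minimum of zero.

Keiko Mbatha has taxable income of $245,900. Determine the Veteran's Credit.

Veteran's Credit: 10% of the $13,400 excess over $232,500 is $1,340; credit = $5,200 − $1,340 = $3,860.

$3,860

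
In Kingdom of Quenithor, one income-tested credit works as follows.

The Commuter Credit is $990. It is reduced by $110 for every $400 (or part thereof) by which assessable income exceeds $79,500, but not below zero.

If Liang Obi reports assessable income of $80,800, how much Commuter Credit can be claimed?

Commuter Credit: income exceeds $79,500 by $1,300, which is 4 full-or-partial $400 increments; reduction = 4 × $110 = $440, leaving $550.

$550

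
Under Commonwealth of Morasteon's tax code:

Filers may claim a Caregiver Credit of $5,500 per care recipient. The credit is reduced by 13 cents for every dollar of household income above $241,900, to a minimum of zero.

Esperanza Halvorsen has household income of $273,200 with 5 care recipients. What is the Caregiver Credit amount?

$23,431

Caregiver Credit: base = 5 × $5,500 = $27,500. 13% of the $31,300 excess over $241,900 is $4,069; credit = $27,500 − $4,069 = $23,431.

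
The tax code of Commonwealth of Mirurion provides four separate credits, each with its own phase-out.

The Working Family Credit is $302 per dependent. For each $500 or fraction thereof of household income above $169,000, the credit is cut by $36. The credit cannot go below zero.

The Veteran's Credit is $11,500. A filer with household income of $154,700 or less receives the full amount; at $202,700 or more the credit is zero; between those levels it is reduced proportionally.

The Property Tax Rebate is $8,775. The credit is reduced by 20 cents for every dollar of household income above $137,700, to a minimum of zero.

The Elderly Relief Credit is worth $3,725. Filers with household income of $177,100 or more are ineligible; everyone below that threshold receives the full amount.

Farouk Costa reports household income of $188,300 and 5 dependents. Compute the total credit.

Working Family Credit: base = 5 × $302 = $1,510. income exceeds $169,000 by $19,300, which is 39 full-or-partial $500 increments; reduction = 39 × $36 = $1,404, leaving $106.
Veteran's Credit: $188,300 is $33,600 into a $48,000 phase-out range, leaving 14,400/48,000 of the credit: $11,500 × 14,400/48,000 = $3,450.
Property Tax Rebate: 20% of the $50,600 excess over $137,700 is $10,120 ≥ base, so the credit is $0.
Elderly Relief Credit: $188,300 meets or exceeds the $177,100 cutoff, so the credit is $0.
Total: $106 + $3,450 + $0 + $0 = $3,556.

$3,556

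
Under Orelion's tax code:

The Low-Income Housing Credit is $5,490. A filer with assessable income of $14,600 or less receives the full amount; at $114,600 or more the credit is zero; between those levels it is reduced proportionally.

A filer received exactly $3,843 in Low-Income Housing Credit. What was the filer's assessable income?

$3,843 is 3,843/5,490 of the full $5,490, so 1,647/5,490 of the $100,000 range has been used: income = $14,600 + $100,000 × 1,647/5,490 = $44,600.

$44,600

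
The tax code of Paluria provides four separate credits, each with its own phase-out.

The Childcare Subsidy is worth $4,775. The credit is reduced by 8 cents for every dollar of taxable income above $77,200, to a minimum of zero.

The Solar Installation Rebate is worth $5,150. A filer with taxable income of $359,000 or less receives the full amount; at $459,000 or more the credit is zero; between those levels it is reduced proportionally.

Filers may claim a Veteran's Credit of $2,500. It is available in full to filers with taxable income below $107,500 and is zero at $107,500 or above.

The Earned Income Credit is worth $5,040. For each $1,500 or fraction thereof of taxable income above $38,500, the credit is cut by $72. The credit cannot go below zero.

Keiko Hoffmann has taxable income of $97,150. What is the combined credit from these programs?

Childcare Subsidy: 8% of the $19,950 excess over $77,200 is $1,596; credit = $4,775 − $1,596 = $3,179.
Solar Installation Rebate: $97,150 is at or below the $359,000 threshold, so the full $5,150 applies.
Veteran's Credit: $97,150 is below the $107,500 cutoff, so the full $2,500 applies.
Earned Income Credit: income exceeds $38,500 by $58,650, which is 40 full-or-partial $1,500 increments; reduction = 40 × $72 = $2,880, leaving $2,160.
Total: $3,179 + $5,150 + $2,500 + $2,160 = $12,989.

$12,989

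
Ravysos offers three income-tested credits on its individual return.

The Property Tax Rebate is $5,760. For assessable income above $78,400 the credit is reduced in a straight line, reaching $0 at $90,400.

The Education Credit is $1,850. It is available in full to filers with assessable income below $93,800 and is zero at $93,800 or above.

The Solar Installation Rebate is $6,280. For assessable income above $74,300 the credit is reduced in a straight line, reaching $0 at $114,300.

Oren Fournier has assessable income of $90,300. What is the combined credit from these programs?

Property Tax Rebate: $90,300 is $11,900 into a $12,000 phase-out range, leaving 100/12,000 of the credit: $5,760 × 100/12,000 = $48.
Education Credit: $90,300 is below the $93,800 cutoff, so the full $1,850 applies.
Solar Installation Rebate: $90,300 is $16,000 into a $40,000 phase-out range, leaving 24,000/40,000 of the credit: $6,280 × 24,000/40,000 = $3,768.
Total: $48 + $1,850 + $3,768 = $5,666.

$5,666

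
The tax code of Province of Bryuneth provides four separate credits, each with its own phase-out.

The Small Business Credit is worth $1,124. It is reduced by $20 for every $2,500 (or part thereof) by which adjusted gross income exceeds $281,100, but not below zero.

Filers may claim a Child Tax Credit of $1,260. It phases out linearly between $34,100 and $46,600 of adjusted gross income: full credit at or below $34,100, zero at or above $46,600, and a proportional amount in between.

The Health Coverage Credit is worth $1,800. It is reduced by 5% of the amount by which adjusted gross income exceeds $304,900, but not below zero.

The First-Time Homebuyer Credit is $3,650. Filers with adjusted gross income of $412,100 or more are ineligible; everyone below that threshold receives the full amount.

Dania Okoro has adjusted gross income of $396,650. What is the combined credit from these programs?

$3,834

Small Business Credit: income exceeds $281,100 by $115,550, which is 47 full-or-partial $2,500 increments; reduction = 47 × $20 = $940, leaving $184.
Child Tax Credit: $396,650 is at or above $46,600, so the credit is $0.
Health Coverage Credit: 5% of the $91,750 excess over $304,900 is $4,587.50 ≥ base, so the credit is $0.
First-Time Homebuyer Credit: $396,650 is below the $412,100 cutoff, so the full $3,650 applies.
Total: $184 + $0 + $0 + $3,650 = $3,834.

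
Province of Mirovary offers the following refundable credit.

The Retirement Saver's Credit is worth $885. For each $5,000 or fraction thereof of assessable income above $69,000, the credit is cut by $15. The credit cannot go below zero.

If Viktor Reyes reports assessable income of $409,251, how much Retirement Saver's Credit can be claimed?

$0

Retirement Saver's Credit: income exceeds $69,000 by $340,251 → 69 increments × $15 = $1,035 ≥ base, so the credit is $0.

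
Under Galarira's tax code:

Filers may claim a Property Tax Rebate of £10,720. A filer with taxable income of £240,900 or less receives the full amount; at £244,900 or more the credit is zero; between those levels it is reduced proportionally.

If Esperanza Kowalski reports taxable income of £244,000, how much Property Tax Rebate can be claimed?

Property Tax Rebate: £244,000 is £3,100 into a £4,000 phase-out range, leaving 900/4,000 of the credit: £10,720 × 900/4,000 = £2,412.

£2,412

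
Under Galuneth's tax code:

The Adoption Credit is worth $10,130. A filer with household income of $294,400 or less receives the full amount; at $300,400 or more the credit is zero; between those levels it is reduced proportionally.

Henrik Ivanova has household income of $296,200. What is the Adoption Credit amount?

Adoption Credit: $296,200 is $1,800 into a $6,000 phase-out range, leaving 4,200/6,000 of the credit: $10,130 × 4,200/6,000 = $7,091.

$7,091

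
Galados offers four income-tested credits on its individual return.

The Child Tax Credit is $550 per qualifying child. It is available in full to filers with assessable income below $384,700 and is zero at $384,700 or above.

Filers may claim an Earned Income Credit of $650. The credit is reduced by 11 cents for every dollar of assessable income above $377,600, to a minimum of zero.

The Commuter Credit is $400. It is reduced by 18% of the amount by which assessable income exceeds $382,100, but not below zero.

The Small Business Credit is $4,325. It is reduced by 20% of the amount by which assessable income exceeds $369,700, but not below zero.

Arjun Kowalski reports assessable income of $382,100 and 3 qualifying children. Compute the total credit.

Child Tax Credit: base = 3 × $550 = $1,650. $382,100 is below the $384,700 cutoff, so the full $1,650 applies.
Earned Income Credit: 11% of the $4,500 excess over $377,600 is $495; credit = $650 − $495 = $155.
Commuter Credit: $382,100 is at or below the $382,100 threshold, so the full $400 applies.
Small Business Credit: 20% of the $12,400 excess over $369,700 is $2,480; credit = $4,325 − $2,480 = $1,845.
Total: $1,650 + $155 + $400 + $1,845 = $4,050.

$4,050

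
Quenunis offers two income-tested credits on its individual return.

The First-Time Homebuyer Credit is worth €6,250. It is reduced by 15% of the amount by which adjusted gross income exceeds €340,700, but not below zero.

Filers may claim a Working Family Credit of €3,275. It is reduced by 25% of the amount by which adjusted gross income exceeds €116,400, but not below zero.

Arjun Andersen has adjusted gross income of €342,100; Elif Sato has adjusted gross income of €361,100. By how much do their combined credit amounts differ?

€2,850

Arjun (€342,100): First-Time Homebuyer Credit: 15% of the €1,400 excess over €340,700 is €210; credit = €6,250 − €210 = €6,040. Working Family Credit: 25% of the €225,700 excess over €116,400 is €56,425 ≥ base, so the credit is €0. total €6,040 + €0 = €6,040
Elif (€361,100): First-Time Homebuyer Credit: 15% of the €20,400 excess over €340,700 is €3,060; credit = €6,250 − €3,060 = €3,190. Working Family Credit: 25% of the €244,700 excess over €116,400 is €61,175 ≥ base, so the credit is €0. total €3,190 + €0 = €3,190
Difference: |€6,040 − €3,190| = €2,850.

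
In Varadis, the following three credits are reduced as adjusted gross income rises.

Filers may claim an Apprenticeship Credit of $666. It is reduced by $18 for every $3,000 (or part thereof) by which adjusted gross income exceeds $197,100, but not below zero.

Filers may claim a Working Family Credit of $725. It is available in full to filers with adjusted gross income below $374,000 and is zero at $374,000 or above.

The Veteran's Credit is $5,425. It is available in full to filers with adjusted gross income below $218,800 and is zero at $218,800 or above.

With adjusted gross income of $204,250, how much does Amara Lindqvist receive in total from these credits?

Apprenticeship Credit: income exceeds $197,100 by $7,150, which is 3 full-or-partial $3,000 increments; reduction = 3 × $18 = $54, leaving $612.
Working Family Credit: $204,250 is below the $374,000 cutoff, so the full $725 applies.
Veteran's Credit: $204,250 is below the $218,800 cutoff, so the full $5,425 applies.
Total: $612 + $725 + $5,425 = $6,762.

$6,762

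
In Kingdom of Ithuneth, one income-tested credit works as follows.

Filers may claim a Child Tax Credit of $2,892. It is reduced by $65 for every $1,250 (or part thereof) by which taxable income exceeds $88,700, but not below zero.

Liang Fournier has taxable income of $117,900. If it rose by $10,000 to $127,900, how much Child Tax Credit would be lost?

At $117,900 — income exceeds $88,700 by $29,200, which is 24 full-or-partial $1,250 increments; reduction = 24 × $65 = $1,560, leaving $1,332.
At $127,900 — income exceeds $88,700 by $39,200, which is 32 full-or-partial $1,250 increments; reduction = 32 × $65 = $2,080, leaving $812.
Lost: $1,332 − $812 = $520.

$520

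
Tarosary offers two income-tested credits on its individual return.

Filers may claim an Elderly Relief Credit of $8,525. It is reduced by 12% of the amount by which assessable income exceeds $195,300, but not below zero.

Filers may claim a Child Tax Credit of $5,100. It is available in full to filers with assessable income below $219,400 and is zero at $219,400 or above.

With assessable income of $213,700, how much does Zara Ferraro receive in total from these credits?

Elderly Relief Credit: 12% of the $18,400 excess over $195,300 is $2,208; credit = $8,525 − $2,208 = $6,317.
Child Tax Credit: $213,700 is below the $219,400 cutoff, so the full $5,100 applies.
Total: $6,317 + $5,100 = $11,417.

$11,417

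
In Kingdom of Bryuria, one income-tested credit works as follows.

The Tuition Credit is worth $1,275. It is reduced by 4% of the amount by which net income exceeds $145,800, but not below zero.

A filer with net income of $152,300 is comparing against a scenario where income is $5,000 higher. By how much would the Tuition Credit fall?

$200

At $152,300 — 4% of the $6,500 excess over $145,800 is $260; credit = $1,275 − $260 = $1,015.
At $157,300 — 4% of the $11,500 excess over $145,800 is $460; credit = $1,275 − $460 = $815.
Lost: $1,015 − $815 = $200.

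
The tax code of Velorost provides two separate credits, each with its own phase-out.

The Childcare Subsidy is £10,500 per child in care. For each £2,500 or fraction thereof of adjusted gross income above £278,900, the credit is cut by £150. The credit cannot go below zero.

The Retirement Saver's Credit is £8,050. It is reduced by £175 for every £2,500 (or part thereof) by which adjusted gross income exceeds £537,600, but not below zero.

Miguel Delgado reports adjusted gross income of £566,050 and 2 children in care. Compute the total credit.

£9,700

Childcare Subsidy: base = 2 × £10,500 = £21,000. income exceeds £278,900 by £287,150, which is 115 full-or-partial £2,500 increments; reduction = 115 × £150 = £17,250, leaving £3,750.
Retirement Saver's Credit: income exceeds £537,600 by £28,450, which is 12 full-or-partial £2,500 increments; reduction = 12 × £175 = £2,100, leaving £5,950.
Total: £3,750 + £5,950 = £9,700.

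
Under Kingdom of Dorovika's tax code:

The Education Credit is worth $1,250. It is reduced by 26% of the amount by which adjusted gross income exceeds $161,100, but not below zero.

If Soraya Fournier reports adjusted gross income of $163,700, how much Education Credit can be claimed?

$574

Education Credit: 26% of the $2,600 excess over $161,100 is $676; credit = $1,250 − $676 = $574.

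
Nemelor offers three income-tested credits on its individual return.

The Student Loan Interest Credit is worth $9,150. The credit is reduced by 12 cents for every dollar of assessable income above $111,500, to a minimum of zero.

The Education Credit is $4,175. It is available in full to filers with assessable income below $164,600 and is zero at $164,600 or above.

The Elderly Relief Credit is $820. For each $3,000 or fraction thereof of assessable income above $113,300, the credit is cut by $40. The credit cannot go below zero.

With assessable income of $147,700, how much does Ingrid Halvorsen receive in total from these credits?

$9,321

Student Loan Interest Credit: 12% of the $36,200 excess over $111,500 is $4,344; credit = $9,150 − $4,344 = $4,806.
Education Credit: $147,700 is below the $164,600 cutoff, so the full $4,175 applies.
Elderly Relief Credit: income exceeds $113,300 by $34,400, which is 12 full-or-partial $3,000 increments; reduction = 12 × $40 = $480, leaving $340.
Total: $4,806 + $4,175 + $340 = $9,321.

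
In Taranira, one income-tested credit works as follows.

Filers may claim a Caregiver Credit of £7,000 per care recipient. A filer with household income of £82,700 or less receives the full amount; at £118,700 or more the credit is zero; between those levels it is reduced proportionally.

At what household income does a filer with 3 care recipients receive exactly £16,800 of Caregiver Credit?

£89,900

Full credit = 3 × £7,000 = £21,000.
£16,800 is 16,800/21,000 of the full £21,000, so 4,200/21,000 of the £36,000 range has been used: income = £82,700 + £36,000 × 4,200/21,000 = £89,900.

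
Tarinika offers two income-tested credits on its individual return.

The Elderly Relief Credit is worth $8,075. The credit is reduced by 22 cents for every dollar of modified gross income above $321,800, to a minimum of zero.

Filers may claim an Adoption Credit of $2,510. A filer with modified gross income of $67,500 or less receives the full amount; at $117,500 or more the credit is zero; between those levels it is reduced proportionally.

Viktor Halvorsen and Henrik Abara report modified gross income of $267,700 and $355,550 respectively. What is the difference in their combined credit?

$7,425

Viktor ($267,700): Elderly Relief Credit: $267,700 is at or below the $321,800 threshold, so the full $8,075 applies. Adoption Credit: $267,700 is at or above $117,500, so the credit is $0. total $8,075 + $0 = $8,075
Henrik ($355,550): Elderly Relief Credit: 22% of the $33,750 excess over $321,800 is $7,425; credit = $8,075 − $7,425 = $650. Adoption Credit: $355,550 is at or above $117,500, so the credit is $0. total $650 + $0 = $650
Difference: |$8,075 − $650| = $7,425.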